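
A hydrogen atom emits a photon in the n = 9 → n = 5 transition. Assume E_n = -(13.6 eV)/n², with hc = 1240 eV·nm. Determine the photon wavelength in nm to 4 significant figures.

ΔE = 13.60 × (1/5² − 1/9²) = 13.60 × 0.02765 = 0.3761 eV.
λ = hc/ΔE = 1240 / 0.3761 = 3297 nm.

3297 nm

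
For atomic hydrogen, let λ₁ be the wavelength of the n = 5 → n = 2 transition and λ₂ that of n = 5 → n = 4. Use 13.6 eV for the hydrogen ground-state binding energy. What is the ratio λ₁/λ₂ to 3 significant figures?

0.107

λ ∝ 1/ΔE ∝ 1/(1/n_f² − 1/n_i²), and the Z² and hc factors cancel in the ratio.
λ₁/λ₂ = (1/4² − 1/5²)/(1/2² − 1/5²) = 0.02250/0.2100 = 0.107.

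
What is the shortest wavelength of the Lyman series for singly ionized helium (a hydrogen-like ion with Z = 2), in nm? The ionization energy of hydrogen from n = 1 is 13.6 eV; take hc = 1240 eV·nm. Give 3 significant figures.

The Lyman series has lower level n_f = 1; the series limit corresponds to n_i → ∞.
ΔE_max = 13.6 × 4 / 1² = 54.40 eV.
λ_min = 1240 / 54.40 = 22.8 nm.

22.8 nm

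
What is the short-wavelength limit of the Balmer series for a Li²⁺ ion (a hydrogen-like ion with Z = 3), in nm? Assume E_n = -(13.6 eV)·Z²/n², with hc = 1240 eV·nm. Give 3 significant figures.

The Balmer series has lower level n_f = 2; the series limit corresponds to n_i → ∞.
ΔE_max = 13.6 × 9 / 2² = 30.60 eV.
λ_min = 1240 / 30.60 = 40.5 nm.

40.5 nm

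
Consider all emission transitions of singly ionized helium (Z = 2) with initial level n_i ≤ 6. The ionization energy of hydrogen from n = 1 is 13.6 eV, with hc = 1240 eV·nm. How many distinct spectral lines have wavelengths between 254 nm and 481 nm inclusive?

3

Enumerate all n_i → n_f pairs with 1 ≤ n_f < n_i ≤ 6 and compute λ = 1240 / [13.6·4·(1/n_f² − 1/n_i²)].
Lines falling in [254, 481] nm: 6→3 (273.5 nm), 5→3 (320.5 nm), 4→3 (468.9 nm).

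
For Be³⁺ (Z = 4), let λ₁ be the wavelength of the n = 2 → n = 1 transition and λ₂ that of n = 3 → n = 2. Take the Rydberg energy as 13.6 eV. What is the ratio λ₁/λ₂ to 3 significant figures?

λ ∝ 1/ΔE ∝ 1/(1/n_f² − 1/n_i²), and the Z² and hc factors cancel in the ratio.
λ₁/λ₂ = (1/2² − 1/3²)/(1/1² − 1/2²) = 0.1389/0.7500 = 0.185.

0.185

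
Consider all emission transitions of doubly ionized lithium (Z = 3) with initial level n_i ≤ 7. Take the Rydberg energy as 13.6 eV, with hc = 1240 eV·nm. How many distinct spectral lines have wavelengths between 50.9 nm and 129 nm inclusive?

Enumerate all n_i → n_f pairs with 1 ≤ n_f < n_i ≤ 7 and compute λ = 1240 / [13.6·9·(1/n_f² − 1/n_i²)].
Lines falling in [50.9, 129] nm: 4→2 (54.03 nm), 3→2 (72.94 nm), 7→3 (111.7 nm), 6→3 (121.6 nm).

4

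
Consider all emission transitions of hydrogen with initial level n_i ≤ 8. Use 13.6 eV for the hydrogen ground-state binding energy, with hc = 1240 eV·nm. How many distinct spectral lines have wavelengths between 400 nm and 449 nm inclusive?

2

Enumerate all n_i → n_f pairs with 1 ≤ n_f < n_i ≤ 8 and compute λ = 1240 / [13.6·1·(1/n_f² − 1/n_i²)].
Lines falling in [400, 449] nm: 6→2 (410.3 nm), 5→2 (434.2 nm).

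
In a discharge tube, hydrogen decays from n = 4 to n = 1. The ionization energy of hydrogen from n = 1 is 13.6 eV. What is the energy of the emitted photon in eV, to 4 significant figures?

12.75 eV

E_4 = −13.60/16 = −0.8500 eV and E_1 = −13.60/1 = −13.60 eV.
The photon energy is |E_4 − E_1| = 12.75 eV.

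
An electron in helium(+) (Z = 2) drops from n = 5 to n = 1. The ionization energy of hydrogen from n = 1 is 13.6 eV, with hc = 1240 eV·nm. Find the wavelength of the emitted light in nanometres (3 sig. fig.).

For Z = 2 the level energies scale as Z², so the effective Rydberg energy is 13.6 × 4 = 54.40 eV.
ΔE = 54.40 × (1/1² − 1/5²) = 54.40 × 0.9600 = 52.22 eV.
λ = hc/ΔE = 1240 / 52.22 = 23.7 nm.

23.7 nm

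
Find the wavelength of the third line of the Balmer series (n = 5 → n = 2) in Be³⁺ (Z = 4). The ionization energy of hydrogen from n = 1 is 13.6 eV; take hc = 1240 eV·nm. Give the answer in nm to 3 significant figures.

The Balmer series terminates on n_f = 2; the third line has n_i = 2+3 = 5.
ΔE = 217.6 × (1/2² − 1/5²) = 45.70 eV.
λ = 1240 / 45.70 = 27.1 nm.

27.1 nm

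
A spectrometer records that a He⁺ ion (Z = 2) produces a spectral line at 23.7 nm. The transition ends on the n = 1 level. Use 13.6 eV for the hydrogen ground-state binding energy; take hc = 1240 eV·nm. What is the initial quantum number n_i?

The photon energy is ΔE = hc/λ = 1240 / 23.7 = 52.32 eV.
With Z = 2, ΔE = 54.40 × (1/n_f² − 1/n_i²), so 1/n_f² − 1/n_i² = 0.9618.
With n_f = 1: 1/n_i² = 1/1 − 0.9618 = 0.03822, so n_i ≈ 5.11.

n_i = 5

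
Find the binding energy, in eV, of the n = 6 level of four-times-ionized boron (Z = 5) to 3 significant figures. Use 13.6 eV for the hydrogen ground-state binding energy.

E_n = −13.6 Z²/n² = −340.0/n² eV for Z = 5.
E_6 = −340.0/36 = −9.44 eV, so ionization (to E = 0) requires 9.44 eV.

9.44 eV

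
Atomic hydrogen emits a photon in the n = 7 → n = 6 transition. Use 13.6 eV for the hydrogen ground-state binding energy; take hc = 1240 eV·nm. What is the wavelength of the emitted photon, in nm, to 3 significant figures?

12400 nm

ΔE = 13.60 × (1/6² − 1/7²) = 13.60 × 0.007370 = 0.1002 eV.
λ = hc/ΔE = 1240 / 0.1002 = 12400 nm.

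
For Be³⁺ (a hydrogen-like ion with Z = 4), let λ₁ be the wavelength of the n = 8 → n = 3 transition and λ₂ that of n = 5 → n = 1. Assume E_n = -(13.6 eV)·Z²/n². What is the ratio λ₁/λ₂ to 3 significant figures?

10.1

λ ∝ 1/ΔE ∝ 1/(1/n_f² − 1/n_i²), and the Z² and hc factors cancel in the ratio.
λ₁/λ₂ = (1/1² − 1/5²)/(1/3² − 1/8²) = 0.9600/0.09549 = 10.1.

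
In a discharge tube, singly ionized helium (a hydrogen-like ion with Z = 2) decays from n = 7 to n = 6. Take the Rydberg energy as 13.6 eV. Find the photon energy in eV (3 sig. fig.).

The Bohr energies scale as Z², so for Z = 2: E_n = −54.40/n² eV.
E_7 = −54.40/49 = −1.110 eV and E_6 = −54.40/36 = −1.511 eV.
The photon energy is |E_7 − E_6| = 0.401 eV.

0.401 eV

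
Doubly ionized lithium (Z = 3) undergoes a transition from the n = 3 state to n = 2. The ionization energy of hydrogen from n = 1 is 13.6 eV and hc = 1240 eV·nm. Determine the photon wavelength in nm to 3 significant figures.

72.9 nm

For Z = 3 the level energies scale as Z², so the effective Rydberg energy is 13.6 × 9 = 122.4 eV.
ΔE = 122.4 × (1/2² − 1/3²) = 122.4 × 0.1389 = 17.00 eV.
λ = hc/ΔE = 1240 / 17.00 = 72.9 nm.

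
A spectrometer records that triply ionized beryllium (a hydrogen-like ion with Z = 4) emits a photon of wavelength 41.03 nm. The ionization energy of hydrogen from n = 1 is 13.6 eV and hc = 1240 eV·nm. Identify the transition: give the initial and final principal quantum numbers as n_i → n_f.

The photon energy is ΔE = hc/λ = 1240 / 41.03 = 30.22 eV.
With Z = 4, ΔE = 217.6 × (1/n_f² − 1/n_i²), so 1/n_f² − 1/n_i² = 0.1389.
Trying n_f = 2 gives 1/n_i² = 0.1111, i.e. n_i ≈ 3; this pair matches.

n_i = 3, n_f = 2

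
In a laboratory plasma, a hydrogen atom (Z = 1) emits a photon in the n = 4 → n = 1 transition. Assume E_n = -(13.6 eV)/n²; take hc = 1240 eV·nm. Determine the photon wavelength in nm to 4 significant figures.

97.25 nm

ΔE = 13.60 × (1/1² − 1/4²) = 13.60 × 0.9375 = 12.75 eV.
λ = hc/ΔE = 1240 / 12.75 = 97.25 nm.
This line belongs to the Lyman series.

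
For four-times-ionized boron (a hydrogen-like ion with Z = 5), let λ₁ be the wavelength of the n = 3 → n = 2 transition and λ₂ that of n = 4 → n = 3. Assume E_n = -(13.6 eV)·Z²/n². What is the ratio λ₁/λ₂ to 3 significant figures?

λ ∝ 1/ΔE ∝ 1/(1/n_f² − 1/n_i²), and the Z² and hc factors cancel in the ratio.
λ₁/λ₂ = (1/3² − 1/4²)/(1/2² − 1/3²) = 0.04861/0.1389 = 0.350.

0.350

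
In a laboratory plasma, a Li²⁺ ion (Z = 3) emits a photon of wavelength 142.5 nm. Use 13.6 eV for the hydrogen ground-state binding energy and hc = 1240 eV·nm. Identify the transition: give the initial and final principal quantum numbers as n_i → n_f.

The photon energy is ΔE = hc/λ = 1240 / 142.5 = 8.702 eV.
With Z = 3, ΔE = 122.4 × (1/n_f² − 1/n_i²), so 1/n_f² − 1/n_i² = 0.07109.
Trying n_f = 3 gives 1/n_i² = 0.04002, i.e. n_i ≈ 5; this pair matches.

n_i = 5, n_f = 3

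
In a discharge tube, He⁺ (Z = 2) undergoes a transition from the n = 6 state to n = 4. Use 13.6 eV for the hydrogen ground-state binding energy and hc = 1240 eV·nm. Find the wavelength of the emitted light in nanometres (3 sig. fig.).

For Z = 2 the level energies scale as Z², so the effective Rydberg energy is 13.6 × 4 = 54.40 eV.
ΔE = 54.40 × (1/4² − 1/6²) = 54.40 × 0.03472 = 1.889 eV.
λ = hc/ΔE = 1240 / 1.889 = 656 nm.

656 nm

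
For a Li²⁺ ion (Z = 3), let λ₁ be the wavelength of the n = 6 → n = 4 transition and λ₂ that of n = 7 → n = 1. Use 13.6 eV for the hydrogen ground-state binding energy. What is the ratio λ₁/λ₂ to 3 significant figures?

28.2

λ ∝ 1/ΔE ∝ 1/(1/n_f² − 1/n_i²), and the Z² and hc factors cancel in the ratio.
λ₁/λ₂ = (1/1² − 1/7²)/(1/4² − 1/6²) = 0.9796/0.03472 = 28.2.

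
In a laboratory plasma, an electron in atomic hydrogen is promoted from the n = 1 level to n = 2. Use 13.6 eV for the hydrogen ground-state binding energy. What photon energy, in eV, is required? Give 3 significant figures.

10.2 eV

E_2 = −13.60/4 = −3.400 eV and E_1 = −13.60/1 = −13.60 eV.
The photon energy is |E_2 − E_1| = 10.2 eV.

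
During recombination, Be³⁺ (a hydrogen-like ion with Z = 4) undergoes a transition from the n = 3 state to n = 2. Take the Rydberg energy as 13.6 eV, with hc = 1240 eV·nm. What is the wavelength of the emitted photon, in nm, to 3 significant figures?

41.0 nm

For Z = 4 the level energies scale as Z², so the effective Rydberg energy is 13.6 × 16 = 217.6 eV.
ΔE = 217.6 × (1/2² − 1/3²) = 217.6 × 0.1389 = 30.22 eV.
λ = hc/ΔE = 1240 / 30.22 = 41.0 nm.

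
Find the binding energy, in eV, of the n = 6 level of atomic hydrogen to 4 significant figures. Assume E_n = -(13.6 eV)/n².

E_6 = −13.60/36 = −0.3778 eV, so ionization (to E = 0) requires 0.3778 eV.

0.3778 eV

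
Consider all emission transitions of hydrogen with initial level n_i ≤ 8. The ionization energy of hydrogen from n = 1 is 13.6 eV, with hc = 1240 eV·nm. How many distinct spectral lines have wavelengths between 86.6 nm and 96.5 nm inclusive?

Enumerate all n_i → n_f pairs with 1 ≤ n_f < n_i ≤ 8 and compute λ = 1240 / [13.6·1·(1/n_f² − 1/n_i²)].
Lines falling in [86.6, 96.5] nm: 8→1 (92.62 nm), 7→1 (93.08 nm), 6→1 (93.78 nm), 5→1 (94.98 nm).

4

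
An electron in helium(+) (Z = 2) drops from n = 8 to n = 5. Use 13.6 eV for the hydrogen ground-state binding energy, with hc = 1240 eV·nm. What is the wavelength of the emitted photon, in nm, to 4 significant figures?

For Z = 2 the level energies scale as Z², so the effective Rydberg energy is 13.6 × 4 = 54.40 eV.
ΔE = 54.40 × (1/5² − 1/8²) = 54.40 × 0.02438 = 1.326 eV.
λ = hc/ΔE = 1240 / 1.326 = 935.1 nm.

935.1 nm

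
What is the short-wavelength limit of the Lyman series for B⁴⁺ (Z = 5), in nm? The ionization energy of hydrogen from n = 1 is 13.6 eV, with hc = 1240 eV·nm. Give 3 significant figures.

3.65 nm

The Lyman series has lower level n_f = 1; the series limit corresponds to n_i → ∞.
ΔE_max = 13.6 × 25 / 1² = 340.0 eV.
λ_min = 1240 / 340.0 = 3.65 nm.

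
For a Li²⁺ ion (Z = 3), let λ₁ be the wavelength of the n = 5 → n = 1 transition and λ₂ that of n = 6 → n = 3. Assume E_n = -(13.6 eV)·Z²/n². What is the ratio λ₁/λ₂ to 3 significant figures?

0.0868

λ ∝ 1/ΔE ∝ 1/(1/n_f² − 1/n_i²), and the Z² and hc factors cancel in the ratio.
λ₁/λ₂ = (1/3² − 1/6²)/(1/1² − 1/5²) = 0.08333/0.9600 = 0.0868.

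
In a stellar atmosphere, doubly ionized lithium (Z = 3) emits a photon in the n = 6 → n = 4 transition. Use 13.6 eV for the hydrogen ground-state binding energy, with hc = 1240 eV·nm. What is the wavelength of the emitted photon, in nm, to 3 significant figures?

292 nm

For Z = 3 the level energies scale as Z², so the effective Rydberg energy is 13.6 × 9 = 122.4 eV.
ΔE = 122.4 × (1/4² − 1/6²) = 122.4 × 0.03472 = 4.250 eV.
λ = hc/ΔE = 1240 / 4.250 = 292 nm.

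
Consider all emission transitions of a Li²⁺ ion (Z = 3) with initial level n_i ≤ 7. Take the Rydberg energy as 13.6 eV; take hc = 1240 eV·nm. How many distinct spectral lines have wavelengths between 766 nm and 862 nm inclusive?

Enumerate all n_i → n_f pairs with 1 ≤ n_f < n_i ≤ 7 and compute λ = 1240 / [13.6·9·(1/n_f² − 1/n_i²)].
Lines falling in [766, 862] nm: 6→5 (828.9 nm).

1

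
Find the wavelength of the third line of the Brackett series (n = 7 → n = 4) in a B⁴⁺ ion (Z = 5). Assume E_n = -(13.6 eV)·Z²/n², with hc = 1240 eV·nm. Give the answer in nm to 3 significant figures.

The Brackett series terminates on n_f = 4; the third line has n_i = 4+3 = 7.
ΔE = 340.0 × (1/4² − 1/7²) = 14.31 eV.
λ = 1240 / 14.31 = 86.6 nm.

86.6 nm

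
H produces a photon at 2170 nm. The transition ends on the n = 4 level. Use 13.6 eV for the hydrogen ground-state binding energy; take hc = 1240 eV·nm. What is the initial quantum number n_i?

n_i = 7

The photon energy is ΔE = hc/λ = 1240 / 2170 = 0.5714 eV.
With Z = 1, ΔE = 13.60 × (1/n_f² − 1/n_i²), so 1/n_f² − 1/n_i² = 0.04202.
With n_f = 4: 1/n_i² = 1/16 − 0.04202 = 0.02048, so n_i ≈ 6.99.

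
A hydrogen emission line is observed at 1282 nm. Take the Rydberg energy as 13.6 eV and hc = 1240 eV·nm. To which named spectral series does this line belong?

Paschen

ΔE = 1240/1282 = 0.9672 eV.
This matches 13.6 × (1/3² − 1/5²), so n_f = 3: the Paschen series.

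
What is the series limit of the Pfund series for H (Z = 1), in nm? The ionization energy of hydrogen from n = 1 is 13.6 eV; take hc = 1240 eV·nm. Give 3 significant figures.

2280 nm

The Pfund series has lower level n_f = 5; the series limit corresponds to n_i → ∞.
ΔE_max = 13.6 × 1 / 5² = 0.5440 eV.
λ_min = 1240 / 0.5440 = 2280 nm.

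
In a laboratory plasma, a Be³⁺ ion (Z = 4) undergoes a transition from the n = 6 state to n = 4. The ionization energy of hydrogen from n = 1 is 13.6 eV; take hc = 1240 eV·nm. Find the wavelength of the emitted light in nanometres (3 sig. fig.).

164 nm

For Z = 4 the level energies scale as Z², so the effective Rydberg energy is 13.6 × 16 = 217.6 eV.
ΔE = 217.6 × (1/4² − 1/6²) = 217.6 × 0.03472 = 7.556 eV.
λ = hc/ΔE = 1240 / 7.556 = 164 nm.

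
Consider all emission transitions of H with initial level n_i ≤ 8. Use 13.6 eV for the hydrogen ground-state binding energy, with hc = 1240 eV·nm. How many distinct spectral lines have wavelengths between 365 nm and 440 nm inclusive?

Enumerate all n_i → n_f pairs with 1 ≤ n_f < n_i ≤ 8 and compute λ = 1240 / [13.6·1·(1/n_f² − 1/n_i²)].
Lines falling in [365, 440] nm: 8→2 (389.0 nm), 7→2 (397.1 nm), 6→2 (410.3 nm), 5→2 (434.2 nm).

4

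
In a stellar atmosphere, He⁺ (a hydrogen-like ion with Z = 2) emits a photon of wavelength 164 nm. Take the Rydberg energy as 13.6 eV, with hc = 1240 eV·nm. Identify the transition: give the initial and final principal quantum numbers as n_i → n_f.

n_i = 3, n_f = 2

The photon energy is ΔE = hc/λ = 1240 / 164 = 7.561 eV.
With Z = 2, ΔE = 54.40 × (1/n_f² − 1/n_i²), so 1/n_f² − 1/n_i² = 0.1390.
Trying n_f = 2 gives 1/n_i² = 0.1110, i.e. n_i ≈ 3; this pair matches.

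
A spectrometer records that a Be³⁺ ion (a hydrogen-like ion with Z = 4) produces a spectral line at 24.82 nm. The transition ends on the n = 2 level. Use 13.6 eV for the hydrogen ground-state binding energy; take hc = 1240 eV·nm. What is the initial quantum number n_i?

n_i = 7

The photon energy is ΔE = hc/λ = 1240 / 24.82 = 49.96 eV.
With Z = 4, ΔE = 217.6 × (1/n_f² − 1/n_i²), so 1/n_f² − 1/n_i² = 0.2296.
With n_f = 2: 1/n_i² = 1/4 − 0.2296 = 0.02041, so n_i ≈ 7.00.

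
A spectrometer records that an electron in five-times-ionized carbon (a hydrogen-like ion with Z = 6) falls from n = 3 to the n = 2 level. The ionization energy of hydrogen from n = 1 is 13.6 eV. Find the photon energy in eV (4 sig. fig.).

The Bohr energies scale as Z², so for Z = 6: E_n = −489.6/n² eV.
E_3 = −489.6/9 = −54.40 eV and E_2 = −489.6/4 = −122.4 eV.
The photon energy is |E_3 − E_2| = 68.00 eV.

68.00 eV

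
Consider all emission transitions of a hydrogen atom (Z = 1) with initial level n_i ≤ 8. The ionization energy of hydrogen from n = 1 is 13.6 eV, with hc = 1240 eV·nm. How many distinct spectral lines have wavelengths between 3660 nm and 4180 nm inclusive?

Enumerate all n_i → n_f pairs with 1 ≤ n_f < n_i ≤ 8 and compute λ = 1240 / [13.6·1·(1/n_f² − 1/n_i²)].
Lines falling in [3660, 4180] nm: 8→5 (3741 nm), 5→4 (4052 nm).

2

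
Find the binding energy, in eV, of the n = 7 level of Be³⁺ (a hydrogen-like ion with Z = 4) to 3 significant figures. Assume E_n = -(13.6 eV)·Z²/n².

4.44 eV

E_n = −13.6 Z²/n² = −217.6/n² eV for Z = 4.
E_7 = −217.6/49 = −4.44 eV, so ionization (to E = 0) requires 4.44 eV.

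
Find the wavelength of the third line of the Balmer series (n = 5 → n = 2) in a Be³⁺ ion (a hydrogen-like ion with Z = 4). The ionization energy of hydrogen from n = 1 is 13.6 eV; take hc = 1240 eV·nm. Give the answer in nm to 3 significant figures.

27.1 nm

The Balmer series terminates on n_f = 2; the third line has n_i = 2+3 = 5.
ΔE = 217.6 × (1/2² − 1/5²) = 45.70 eV.
λ = 1240 / 45.70 = 27.1 nm.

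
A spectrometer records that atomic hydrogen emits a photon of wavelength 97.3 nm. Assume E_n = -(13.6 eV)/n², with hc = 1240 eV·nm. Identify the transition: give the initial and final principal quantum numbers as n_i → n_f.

The photon energy is ΔE = hc/λ = 1240 / 97.3 = 12.74 eV.
With Z = 1, ΔE = 13.60 × (1/n_f² − 1/n_i²), so 1/n_f² − 1/n_i² = 0.9371.
Trying n_f = 1 gives 1/n_i² = 0.06293, i.e. n_i ≈ 4; this pair matches.

n_i = 4, n_f = 1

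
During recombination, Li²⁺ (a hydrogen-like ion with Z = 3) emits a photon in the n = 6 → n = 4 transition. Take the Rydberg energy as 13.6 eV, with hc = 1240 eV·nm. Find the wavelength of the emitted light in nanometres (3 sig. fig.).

For Z = 3 the level energies scale as Z², so the effective Rydberg energy is 13.6 × 9 = 122.4 eV.
ΔE = 122.4 × (1/4² − 1/6²) = 122.4 × 0.03472 = 4.250 eV.
λ = hc/ΔE = 1240 / 4.250 = 292 nm.

292 nm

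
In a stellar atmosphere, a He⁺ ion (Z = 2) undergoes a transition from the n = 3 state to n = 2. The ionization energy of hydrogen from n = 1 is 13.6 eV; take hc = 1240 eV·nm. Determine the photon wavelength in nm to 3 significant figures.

164 nm

For Z = 2 the level energies scale as Z², so the effective Rydberg energy is 13.6 × 4 = 54.40 eV.
ΔE = 54.40 × (1/2² − 1/3²) = 54.40 × 0.1389 = 7.556 eV.
λ = hc/ΔE = 1240 / 7.556 = 164 nm.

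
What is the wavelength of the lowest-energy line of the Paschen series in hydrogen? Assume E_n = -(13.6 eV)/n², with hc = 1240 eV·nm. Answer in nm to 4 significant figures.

1876 nm

The Paschen series terminates on n_f = 3; the first line has n_i = 3+1 = 4.
ΔE = 13.60 × (1/3² − 1/4²) = 0.6611 eV.
λ = 1240 / 0.6611 = 1876 nm.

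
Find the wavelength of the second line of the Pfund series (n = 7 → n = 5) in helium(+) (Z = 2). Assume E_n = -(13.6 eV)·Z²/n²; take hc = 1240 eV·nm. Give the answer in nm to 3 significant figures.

1160 nm

The Pfund series terminates on n_f = 5; the second line has n_i = 5+2 = 7.
ΔE = 54.40 × (1/5² − 1/7²) = 1.066 eV.
λ = 1240 / 1.066 = 1160 nm.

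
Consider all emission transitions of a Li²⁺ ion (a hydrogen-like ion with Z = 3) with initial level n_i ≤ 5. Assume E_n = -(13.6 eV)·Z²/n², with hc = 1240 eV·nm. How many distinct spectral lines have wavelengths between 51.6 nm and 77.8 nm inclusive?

2

Enumerate all n_i → n_f pairs with 1 ≤ n_f < n_i ≤ 5 and compute λ = 1240 / [13.6·9·(1/n_f² − 1/n_i²)].
Lines falling in [51.6, 77.8] nm: 4→2 (54.03 nm), 3→2 (72.94 nm).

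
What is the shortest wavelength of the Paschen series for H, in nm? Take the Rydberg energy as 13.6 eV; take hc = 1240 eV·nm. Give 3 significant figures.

821 nm

The Paschen series has lower level n_f = 3; the series limit corresponds to n_i → ∞.
ΔE_max = 13.6 × 1 / 3² = 1.511 eV.
λ_min = 1240 / 1.511 = 821 nm.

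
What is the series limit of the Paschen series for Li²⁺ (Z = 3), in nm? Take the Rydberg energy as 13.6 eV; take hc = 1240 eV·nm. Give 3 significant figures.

The Paschen series has lower level n_f = 3; the series limit corresponds to n_i → ∞.
ΔE_max = 13.6 × 9 / 3² = 13.60 eV.
λ_min = 1240 / 13.60 = 91.2 nm.

91.2 nm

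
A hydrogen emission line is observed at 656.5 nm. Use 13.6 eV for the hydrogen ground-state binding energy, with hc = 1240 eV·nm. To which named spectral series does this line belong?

ΔE = 1240/656.5 = 1.889 eV.
This matches 13.6 × (1/2² − 1/3²), so n_f = 2: the Balmer series.

Balmer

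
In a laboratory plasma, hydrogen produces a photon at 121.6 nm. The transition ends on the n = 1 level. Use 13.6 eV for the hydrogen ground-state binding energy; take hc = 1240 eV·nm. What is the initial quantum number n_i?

The photon energy is ΔE = hc/λ = 1240 / 121.6 = 10.20 eV.
With Z = 1, ΔE = 13.60 × (1/n_f² − 1/n_i²), so 1/n_f² − 1/n_i² = 0.7498.
With n_f = 1: 1/n_i² = 1/1 − 0.7498 = 0.2502, so n_i ≈ 2.00.

n_i = 2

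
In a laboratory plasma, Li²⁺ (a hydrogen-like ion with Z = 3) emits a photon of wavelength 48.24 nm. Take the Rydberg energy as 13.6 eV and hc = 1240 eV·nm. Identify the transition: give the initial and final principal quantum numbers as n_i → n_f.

n_i = 5, n_f = 2

The photon energy is ΔE = hc/λ = 1240 / 48.24 = 25.70 eV.
With Z = 3, ΔE = 122.4 × (1/n_f² − 1/n_i²), so 1/n_f² − 1/n_i² = 0.2100.
Trying n_f = 2 gives 1/n_i² = 0.03999, i.e. n_i ≈ 5; this pair matches.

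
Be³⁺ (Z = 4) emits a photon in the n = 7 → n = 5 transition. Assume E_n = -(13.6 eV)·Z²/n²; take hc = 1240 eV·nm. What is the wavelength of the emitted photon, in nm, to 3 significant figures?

For Z = 4 the level energies scale as Z², so the effective Rydberg energy is 13.6 × 16 = 217.6 eV.
ΔE = 217.6 × (1/5² − 1/7²) = 217.6 × 0.01959 = 4.263 eV.
λ = hc/ΔE = 1240 / 4.263 = 291 nm.

291 nm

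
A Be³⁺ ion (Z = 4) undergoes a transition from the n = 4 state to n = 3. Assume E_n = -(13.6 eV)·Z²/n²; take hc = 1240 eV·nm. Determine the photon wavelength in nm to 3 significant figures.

117 nm

For Z = 4 the level energies scale as Z², so the effective Rydberg energy is 13.6 × 16 = 217.6 eV.
ΔE = 217.6 × (1/3² − 1/4²) = 217.6 × 0.04861 = 10.58 eV.
λ = hc/ΔE = 1240 / 10.58 = 117 nm.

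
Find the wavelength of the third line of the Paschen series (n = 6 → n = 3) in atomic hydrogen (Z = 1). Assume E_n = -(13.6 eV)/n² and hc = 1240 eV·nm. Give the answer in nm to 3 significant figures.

The Paschen series terminates on n_f = 3; the third line has n_i = 3+3 = 6.
ΔE = 13.60 × (1/3² − 1/6²) = 1.133 eV.
λ = 1240 / 1.133 = 1090 nm.

1090 nm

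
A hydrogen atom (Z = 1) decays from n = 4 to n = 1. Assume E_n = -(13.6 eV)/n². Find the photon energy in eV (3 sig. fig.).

12.8 eV

E_4 = −13.60/16 = −0.8500 eV and E_1 = −13.60/1 = −13.60 eV.
The photon energy is |E_4 − E_1| = 12.8 eV.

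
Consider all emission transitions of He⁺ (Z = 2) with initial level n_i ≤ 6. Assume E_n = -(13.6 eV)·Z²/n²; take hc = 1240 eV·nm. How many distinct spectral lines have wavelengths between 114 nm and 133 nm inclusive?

1

Enumerate all n_i → n_f pairs with 1 ≤ n_f < n_i ≤ 6 and compute λ = 1240 / [13.6·4·(1/n_f² − 1/n_i²)].
Lines falling in [114, 133] nm: 4→2 (121.6 nm).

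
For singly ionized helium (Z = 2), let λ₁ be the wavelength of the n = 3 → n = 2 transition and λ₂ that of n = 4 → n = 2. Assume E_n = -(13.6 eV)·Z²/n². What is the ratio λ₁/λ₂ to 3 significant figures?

1.35

λ ∝ 1/ΔE ∝ 1/(1/n_f² − 1/n_i²), and the Z² and hc factors cancel in the ratio.
λ₁/λ₂ = (1/2² − 1/4²)/(1/2² − 1/3²) = 0.1875/0.1389 = 1.35.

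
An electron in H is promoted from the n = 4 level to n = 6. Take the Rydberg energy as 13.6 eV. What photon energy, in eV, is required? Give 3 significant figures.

E_6 = −13.60/36 = −0.3778 eV and E_4 = −13.60/16 = −0.8500 eV.
The photon energy is |E_6 − E_4| = 0.472 eV.

0.472 eV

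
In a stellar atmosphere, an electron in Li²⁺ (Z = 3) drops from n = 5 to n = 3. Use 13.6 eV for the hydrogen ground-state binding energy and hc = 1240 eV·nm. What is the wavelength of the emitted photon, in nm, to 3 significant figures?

142 nm

For Z = 3 the level energies scale as Z², so the effective Rydberg energy is 13.6 × 9 = 122.4 eV.
ΔE = 122.4 × (1/3² − 1/5²) = 122.4 × 0.07111 = 8.704 eV.
λ = hc/ΔE = 1240 / 8.704 = 142 nm.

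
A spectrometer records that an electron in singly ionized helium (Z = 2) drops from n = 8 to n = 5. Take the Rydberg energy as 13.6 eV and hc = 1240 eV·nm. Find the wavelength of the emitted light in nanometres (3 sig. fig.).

935 nm

For Z = 2 the level energies scale as Z², so the effective Rydberg energy is 13.6 × 4 = 54.40 eV.
ΔE = 54.40 × (1/5² − 1/8²) = 54.40 × 0.02438 = 1.326 eV.
λ = hc/ΔE = 1240 / 1.326 = 935 nm.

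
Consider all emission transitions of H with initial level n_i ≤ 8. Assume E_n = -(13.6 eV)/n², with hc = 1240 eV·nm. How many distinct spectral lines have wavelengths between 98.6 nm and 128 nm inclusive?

2

Enumerate all n_i → n_f pairs with 1 ≤ n_f < n_i ≤ 8 and compute λ = 1240 / [13.6·1·(1/n_f² − 1/n_i²)].
Lines falling in [98.6, 128] nm: 3→1 (102.6 nm), 2→1 (121.6 nm).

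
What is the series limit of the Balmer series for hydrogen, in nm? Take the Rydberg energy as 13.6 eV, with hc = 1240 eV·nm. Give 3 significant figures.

The Balmer series has lower level n_f = 2; the series limit corresponds to n_i → ∞.
ΔE_max = 13.6 × 1 / 2² = 3.400 eV.
λ_min = 1240 / 3.400 = 365 nm.

365 nm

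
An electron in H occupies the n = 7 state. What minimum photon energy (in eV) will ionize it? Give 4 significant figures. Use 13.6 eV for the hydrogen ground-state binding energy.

E_7 = −13.60/49 = −0.2776 eV, so ionization (to E = 0) requires 0.2776 eV.

0.2776 eV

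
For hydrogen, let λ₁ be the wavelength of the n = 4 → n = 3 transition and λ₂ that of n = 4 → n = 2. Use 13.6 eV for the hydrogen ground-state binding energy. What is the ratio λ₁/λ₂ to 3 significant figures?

λ ∝ 1/ΔE ∝ 1/(1/n_f² − 1/n_i²), and the Z² and hc factors cancel in the ratio.
λ₁/λ₂ = (1/2² − 1/4²)/(1/3² − 1/4²) = 0.1875/0.04861 = 3.86.

3.86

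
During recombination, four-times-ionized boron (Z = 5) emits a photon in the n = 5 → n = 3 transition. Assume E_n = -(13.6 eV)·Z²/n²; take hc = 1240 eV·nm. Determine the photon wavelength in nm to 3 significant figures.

51.3 nm

For Z = 5 the level energies scale as Z², so the effective Rydberg energy is 13.6 × 25 = 340.0 eV.
ΔE = 340.0 × (1/3² − 1/5²) = 340.0 × 0.07111 = 24.18 eV.
λ = hc/ΔE = 1240 / 24.18 = 51.3 nm.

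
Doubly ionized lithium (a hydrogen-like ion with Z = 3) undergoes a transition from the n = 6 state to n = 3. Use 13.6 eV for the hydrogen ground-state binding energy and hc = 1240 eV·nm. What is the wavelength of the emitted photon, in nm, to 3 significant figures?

122 nm

For Z = 3 the level energies scale as Z², so the effective Rydberg energy is 13.6 × 9 = 122.4 eV.
ΔE = 122.4 × (1/3² − 1/6²) = 122.4 × 0.08333 = 10.20 eV.
λ = hc/ΔE = 1240 / 10.20 = 122 nm.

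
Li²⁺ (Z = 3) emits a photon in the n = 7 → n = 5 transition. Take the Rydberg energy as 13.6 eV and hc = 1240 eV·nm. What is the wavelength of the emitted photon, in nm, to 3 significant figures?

517 nm

For Z = 3 the level energies scale as Z², so the effective Rydberg energy is 13.6 × 9 = 122.4 eV.
ΔE = 122.4 × (1/5² − 1/7²) = 122.4 × 0.01959 = 2.398 eV.
λ = hc/ΔE = 1240 / 2.398 = 517 nm.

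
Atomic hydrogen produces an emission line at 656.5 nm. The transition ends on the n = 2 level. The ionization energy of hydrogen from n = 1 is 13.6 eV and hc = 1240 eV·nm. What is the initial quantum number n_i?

The photon energy is ΔE = hc/λ = 1240 / 656.5 = 1.889 eV.
With Z = 1, ΔE = 13.60 × (1/n_f² − 1/n_i²), so 1/n_f² − 1/n_i² = 0.1389.
With n_f = 2: 1/n_i² = 1/4 − 0.1389 = 0.1111, so n_i ≈ 3.00.

n_i = 3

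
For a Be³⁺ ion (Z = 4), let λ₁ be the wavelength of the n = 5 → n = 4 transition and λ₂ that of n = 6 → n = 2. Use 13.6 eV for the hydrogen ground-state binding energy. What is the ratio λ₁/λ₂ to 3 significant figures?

λ ∝ 1/ΔE ∝ 1/(1/n_f² − 1/n_i²), and the Z² and hc factors cancel in the ratio.
λ₁/λ₂ = (1/2² − 1/6²)/(1/4² − 1/5²) = 0.2222/0.02250 = 9.88.

9.88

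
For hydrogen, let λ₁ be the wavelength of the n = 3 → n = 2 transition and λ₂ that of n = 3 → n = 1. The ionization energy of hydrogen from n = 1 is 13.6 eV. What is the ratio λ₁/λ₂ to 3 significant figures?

6.40

λ ∝ 1/ΔE ∝ 1/(1/n_f² − 1/n_i²), and the Z² and hc factors cancel in the ratio.
λ₁/λ₂ = (1/1² − 1/3²)/(1/2² − 1/3²) = 0.8889/0.1389 = 6.40.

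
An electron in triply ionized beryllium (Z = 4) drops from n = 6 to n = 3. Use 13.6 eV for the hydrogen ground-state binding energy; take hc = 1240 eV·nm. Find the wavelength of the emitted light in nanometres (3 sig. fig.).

68.4 nm

For Z = 4 the level energies scale as Z², so the effective Rydberg energy is 13.6 × 16 = 217.6 eV.
ΔE = 217.6 × (1/3² − 1/6²) = 217.6 × 0.08333 = 18.13 eV.
λ = hc/ΔE = 1240 / 18.13 = 68.4 nm.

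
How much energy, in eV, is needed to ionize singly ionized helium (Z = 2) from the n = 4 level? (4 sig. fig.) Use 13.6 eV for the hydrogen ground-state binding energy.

3.400 eV

E_n = −13.6 Z²/n² = −54.40/n² eV for Z = 2.
E_4 = −54.40/16 = −3.400 eV, so ionization (to E = 0) requires 3.400 eV.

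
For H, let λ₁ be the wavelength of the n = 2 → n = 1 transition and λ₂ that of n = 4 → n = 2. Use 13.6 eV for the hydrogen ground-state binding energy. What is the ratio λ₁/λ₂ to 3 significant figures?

λ ∝ 1/ΔE ∝ 1/(1/n_f² − 1/n_i²), and the Z² and hc factors cancel in the ratio.
λ₁/λ₂ = (1/2² − 1/4²)/(1/1² − 1/2²) = 0.1875/0.7500 = 0.250.

0.250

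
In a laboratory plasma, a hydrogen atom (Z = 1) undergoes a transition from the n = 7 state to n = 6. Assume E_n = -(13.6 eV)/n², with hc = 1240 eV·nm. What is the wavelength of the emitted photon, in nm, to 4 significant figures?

12370 nm

ΔE = 13.60 × (1/6² − 1/7²) = 13.60 × 0.007370 = 0.1002 eV.
λ = hc/ΔE = 1240 / 0.1002 = 12370 nm.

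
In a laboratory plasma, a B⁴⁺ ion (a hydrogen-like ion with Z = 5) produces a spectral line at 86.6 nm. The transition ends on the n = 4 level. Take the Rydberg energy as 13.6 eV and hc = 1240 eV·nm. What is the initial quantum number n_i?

n_i = 7

The photon energy is ΔE = hc/λ = 1240 / 86.6 = 14.32 eV.
With Z = 5, ΔE = 340.0 × (1/n_f² − 1/n_i²), so 1/n_f² − 1/n_i² = 0.04211.
With n_f = 4: 1/n_i² = 1/16 − 0.04211 = 0.02039, so n_i ≈ 7.00.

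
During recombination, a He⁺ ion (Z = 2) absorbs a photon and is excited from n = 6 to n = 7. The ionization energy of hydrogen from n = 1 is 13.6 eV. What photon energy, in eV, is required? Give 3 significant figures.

0.401 eV

The Bohr energies scale as Z², so for Z = 2: E_n = −54.40/n² eV.
E_7 = −54.40/49 = −1.110 eV and E_6 = −54.40/36 = −1.511 eV.
The photon energy is |E_7 − E_6| = 0.401 eV.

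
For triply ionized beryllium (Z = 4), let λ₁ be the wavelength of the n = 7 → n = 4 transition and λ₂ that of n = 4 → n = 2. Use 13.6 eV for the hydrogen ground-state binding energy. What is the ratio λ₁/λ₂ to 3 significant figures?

λ ∝ 1/ΔE ∝ 1/(1/n_f² − 1/n_i²), and the Z² and hc factors cancel in the ratio.
λ₁/λ₂ = (1/2² − 1/4²)/(1/4² − 1/7²) = 0.1875/0.04209 = 4.45.

4.45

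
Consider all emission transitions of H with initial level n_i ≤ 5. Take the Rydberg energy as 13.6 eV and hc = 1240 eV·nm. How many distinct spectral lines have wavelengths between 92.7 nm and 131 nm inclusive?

4

Enumerate all n_i → n_f pairs with 1 ≤ n_f < n_i ≤ 5 and compute λ = 1240 / [13.6·1·(1/n_f² − 1/n_i²)].
Lines falling in [92.7, 131] nm: 5→1 (94.98 nm), 4→1 (97.25 nm), 3→1 (102.6 nm), 2→1 (121.6 nm).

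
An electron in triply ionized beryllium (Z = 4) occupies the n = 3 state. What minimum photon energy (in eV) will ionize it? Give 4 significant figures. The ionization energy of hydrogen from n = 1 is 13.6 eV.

E_n = −13.6 Z²/n² = −217.6/n² eV for Z = 4.
E_3 = −217.6/9 = −24.18 eV, so ionization (to E = 0) requires 24.18 eV.

24.18 eV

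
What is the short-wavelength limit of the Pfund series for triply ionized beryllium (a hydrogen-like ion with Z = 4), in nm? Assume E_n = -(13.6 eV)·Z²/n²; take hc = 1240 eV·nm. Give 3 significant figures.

142 nm

The Pfund series has lower level n_f = 5; the series limit corresponds to n_i → ∞.
ΔE_max = 13.6 × 16 / 5² = 8.704 eV.
λ_min = 1240 / 8.704 = 142 nm.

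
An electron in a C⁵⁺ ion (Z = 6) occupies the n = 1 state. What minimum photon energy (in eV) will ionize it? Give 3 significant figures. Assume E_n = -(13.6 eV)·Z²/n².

490 eV

E_n = −13.6 Z²/n² = −489.6/n² eV for Z = 6.
E_1 = −489.6/1 = −490 eV, so ionization (to E = 0) requires 490 eV.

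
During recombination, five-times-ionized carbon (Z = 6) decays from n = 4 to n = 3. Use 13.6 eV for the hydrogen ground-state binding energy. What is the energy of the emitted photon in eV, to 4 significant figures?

The Bohr energies scale as Z², so for Z = 6: E_n = −489.6/n² eV.
E_4 = −489.6/16 = −30.60 eV and E_3 = −489.6/9 = −54.40 eV.
The photon energy is |E_4 − E_3| = 23.80 eV.

23.80 eV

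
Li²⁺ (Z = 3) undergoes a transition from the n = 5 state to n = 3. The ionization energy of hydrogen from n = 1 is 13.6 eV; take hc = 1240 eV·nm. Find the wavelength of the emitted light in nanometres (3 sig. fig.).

142 nm

For Z = 3 the level energies scale as Z², so the effective Rydberg energy is 13.6 × 9 = 122.4 eV.
ΔE = 122.4 × (1/3² − 1/5²) = 122.4 × 0.07111 = 8.704 eV.
λ = hc/ΔE = 1240 / 8.704 = 142 nm.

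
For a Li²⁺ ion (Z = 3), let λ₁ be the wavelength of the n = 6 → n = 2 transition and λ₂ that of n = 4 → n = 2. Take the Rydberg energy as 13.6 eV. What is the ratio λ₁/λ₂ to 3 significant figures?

0.844

λ ∝ 1/ΔE ∝ 1/(1/n_f² − 1/n_i²), and the Z² and hc factors cancel in the ratio.
λ₁/λ₂ = (1/2² − 1/4²)/(1/2² − 1/6²) = 0.1875/0.2222 = 0.844.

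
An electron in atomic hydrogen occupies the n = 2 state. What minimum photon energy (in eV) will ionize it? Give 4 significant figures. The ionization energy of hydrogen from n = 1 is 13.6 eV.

E_2 = −13.60/4 = −3.400 eV, so ionization (to E = 0) requires 3.400 eV.

3.400 eV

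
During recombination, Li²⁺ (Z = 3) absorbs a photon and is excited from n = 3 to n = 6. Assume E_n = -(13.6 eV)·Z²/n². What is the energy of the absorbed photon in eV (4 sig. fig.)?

The Bohr energies scale as Z², so for Z = 3: E_n = −122.4/n² eV.
E_6 = −122.4/36 = −3.400 eV and E_3 = −122.4/9 = −13.60 eV.
The photon energy is |E_6 − E_3| = 10.20 eV.

10.20 eV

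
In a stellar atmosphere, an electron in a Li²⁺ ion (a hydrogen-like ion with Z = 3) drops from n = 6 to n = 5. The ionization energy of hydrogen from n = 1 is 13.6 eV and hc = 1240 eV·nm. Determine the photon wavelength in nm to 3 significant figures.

829 nm

For Z = 3 the level energies scale as Z², so the effective Rydberg energy is 13.6 × 9 = 122.4 eV.
ΔE = 122.4 × (1/5² − 1/6²) = 122.4 × 0.01222 = 1.496 eV.
λ = hc/ΔE = 1240 / 1.496 = 829 nm.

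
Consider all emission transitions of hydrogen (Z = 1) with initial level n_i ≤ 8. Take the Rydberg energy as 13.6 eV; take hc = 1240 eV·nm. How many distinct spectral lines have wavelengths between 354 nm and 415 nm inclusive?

3

Enumerate all n_i → n_f pairs with 1 ≤ n_f < n_i ≤ 8 and compute λ = 1240 / [13.6·1·(1/n_f² − 1/n_i²)].
Lines falling in [354, 415] nm: 8→2 (389.0 nm), 7→2 (397.1 nm), 6→2 (410.3 nm).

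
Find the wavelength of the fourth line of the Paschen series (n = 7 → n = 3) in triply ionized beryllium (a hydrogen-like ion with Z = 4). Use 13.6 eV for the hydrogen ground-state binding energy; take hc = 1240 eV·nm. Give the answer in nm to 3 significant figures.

62.8 nm

The Paschen series terminates on n_f = 3; the fourth line has n_i = 3+4 = 7.
ΔE = 217.6 × (1/3² − 1/7²) = 19.74 eV.
λ = 1240 / 19.74 = 62.8 nm.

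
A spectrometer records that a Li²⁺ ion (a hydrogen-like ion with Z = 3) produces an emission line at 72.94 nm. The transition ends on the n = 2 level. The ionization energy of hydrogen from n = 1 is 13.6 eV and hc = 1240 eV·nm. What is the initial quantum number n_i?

The photon energy is ΔE = hc/λ = 1240 / 72.94 = 17.00 eV.
With Z = 3, ΔE = 122.4 × (1/n_f² − 1/n_i²), so 1/n_f² − 1/n_i² = 0.1389.
With n_f = 2: 1/n_i² = 1/4 − 0.1389 = 0.1111, so n_i ≈ 3.00.

n_i = 3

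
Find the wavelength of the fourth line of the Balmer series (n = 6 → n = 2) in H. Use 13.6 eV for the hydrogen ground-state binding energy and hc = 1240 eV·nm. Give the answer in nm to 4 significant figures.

410.3 nm

The Balmer series terminates on n_f = 2; the fourth line has n_i = 2+4 = 6.
ΔE = 13.60 × (1/2² − 1/6²) = 3.022 eV.
λ = 1240 / 3.022 = 410.3 nm.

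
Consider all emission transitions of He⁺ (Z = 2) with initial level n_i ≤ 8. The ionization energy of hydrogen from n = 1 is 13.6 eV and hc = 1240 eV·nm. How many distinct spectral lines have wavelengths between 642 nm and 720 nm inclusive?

1

Enumerate all n_i → n_f pairs with 1 ≤ n_f < n_i ≤ 8 and compute λ = 1240 / [13.6·4·(1/n_f² − 1/n_i²)].
Lines falling in [642, 720] nm: 6→4 (656.5 nm).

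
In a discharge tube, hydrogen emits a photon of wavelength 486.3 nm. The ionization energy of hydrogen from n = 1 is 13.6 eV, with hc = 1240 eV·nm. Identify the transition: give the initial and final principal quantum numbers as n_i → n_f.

n_i = 4, n_f = 2

The photon energy is ΔE = hc/λ = 1240 / 486.3 = 2.550 eV.
With Z = 1, ΔE = 13.60 × (1/n_f² − 1/n_i²), so 1/n_f² − 1/n_i² = 0.1875.
Trying n_f = 2 gives 1/n_i² = 0.06251, i.e. n_i ≈ 4; this pair matches.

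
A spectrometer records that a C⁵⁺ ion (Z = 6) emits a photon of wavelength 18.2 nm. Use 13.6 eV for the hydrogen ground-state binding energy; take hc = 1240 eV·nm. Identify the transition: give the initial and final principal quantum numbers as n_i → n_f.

n_i = 3, n_f = 2

The photon energy is ΔE = hc/λ = 1240 / 18.2 = 68.13 eV.
With Z = 6, ΔE = 489.6 × (1/n_f² − 1/n_i²), so 1/n_f² − 1/n_i² = 0.1392.
Trying n_f = 2 gives 1/n_i² = 0.1108, i.e. n_i ≈ 3; this pair matches.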